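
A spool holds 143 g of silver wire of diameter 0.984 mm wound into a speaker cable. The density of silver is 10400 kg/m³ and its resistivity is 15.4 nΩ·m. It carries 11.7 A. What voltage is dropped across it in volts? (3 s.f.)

ρ = 15.4 nΩ·m = 1.54×10^-8 Ω·m
A = π(d/2)² = π(4.9200e-04 m)² = 7.6047e-07 m²
L = m/(density·A) = 0.143/(10400×7.6047e-07) = 18.08 m
R = ρL/A = (1.54×10^-8)(18.08)/(7.6047e-07) = 0.3662 Ω
V = IR = 11.7 × 0.3662 = 4.28 V

4.28 V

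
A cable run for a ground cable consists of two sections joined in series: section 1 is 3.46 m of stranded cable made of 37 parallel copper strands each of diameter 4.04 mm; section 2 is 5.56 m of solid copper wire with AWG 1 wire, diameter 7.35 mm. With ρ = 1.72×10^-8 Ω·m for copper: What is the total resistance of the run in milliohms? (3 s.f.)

Section 1: A_strand = π(2.0200e-03)² = 1.282e-05 m²; R₁ = ρL/(N·A_s) = (1.72×10^-8)(3.46)/(37×1.282e-05) = 1.255×10^-4 Ω
Section 2: A = π(7.35/2 mm)² = π(3.6750e-03 m)² = 4.243e-05 m²
R₂ = (1.72×10^-8)(5.56)/(4.243e-05) = 0.002254 Ω
R = R₁ + R₂ = 2.38 mΩ

2.38 mΩ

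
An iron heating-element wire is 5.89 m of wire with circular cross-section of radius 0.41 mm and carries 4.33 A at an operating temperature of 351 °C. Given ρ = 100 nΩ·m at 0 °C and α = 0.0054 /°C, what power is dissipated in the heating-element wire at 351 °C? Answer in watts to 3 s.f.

ρ = 100 nΩ·m = 1.00×10^-7 Ω·m
A = πr² = π(4.1000e-04 m)² = 5.281e-07 m²
R₍0₎ = ρL/A = (1.00×10^-7)(5.89)/(5.281e-07) = 1.115 Ω
R₍351₎ = R₍0₎(1 + αΔT) = 1.115 × (1 + 0.0054×351) = 3.229 Ω
P = I²R = (4.33)² × 3.229 = 60.5 W

60.5 W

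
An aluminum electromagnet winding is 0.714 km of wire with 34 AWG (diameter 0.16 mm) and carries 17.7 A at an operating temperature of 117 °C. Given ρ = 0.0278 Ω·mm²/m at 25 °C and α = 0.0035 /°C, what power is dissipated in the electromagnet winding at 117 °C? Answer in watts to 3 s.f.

4.09×10^5 W

ρ = 0.0278 Ω·mm²/m = 2.78×10^-8 Ω·m
A = π(0.16/2 mm)² = π(8.0000e-05 m)² = 2.011e-08 m²
R₍25₎ = ρL/A = (2.78×10^-8)(714)/(2.011e-08) = 987.2 Ω
R₍117₎ = R₍25₎(1 + αΔT) = 987.2 × (1 + 0.0035×92) = 1305 Ω
P = I²R = (17.7)² × 1305 = 4.09×10^5 W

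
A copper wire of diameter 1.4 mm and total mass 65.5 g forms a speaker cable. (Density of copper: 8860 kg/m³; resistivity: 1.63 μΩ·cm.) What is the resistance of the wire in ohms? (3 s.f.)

ρ = 1.63 μΩ·cm = 1.63×10^-8 Ω·m
A = π(d/2)² = π(7.0000e-04 m)² = 1.5394e-06 m²
L = m/(density·A) = 0.0655/(8860×1.5394e-06) = 4.802 m
R = ρL/A = (1.63×10^-8)(4.802)/(1.5394e-06) = 0.0509 Ω

0.0509 Ω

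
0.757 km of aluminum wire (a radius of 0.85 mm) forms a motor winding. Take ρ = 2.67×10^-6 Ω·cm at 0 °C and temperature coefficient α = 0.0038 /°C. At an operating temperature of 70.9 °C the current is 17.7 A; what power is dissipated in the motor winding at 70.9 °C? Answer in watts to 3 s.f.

3540 W

ρ = 2.67×10^-6 Ω·cm = 2.67×10^-8 Ω·m
A = πr² = π(8.5000e-04 m)² = 2.270e-06 m²
R₍0₎ = ρL/A = (2.67×10^-8)(757)/(2.270e-06) = 8.905 Ω
R₍70.9₎ = R₍0₎(1 + αΔT) = 8.905 × (1 + 0.0038×70.9) = 11.3 Ω
P = I²R = (17.7)² × 11.3 = 3540 W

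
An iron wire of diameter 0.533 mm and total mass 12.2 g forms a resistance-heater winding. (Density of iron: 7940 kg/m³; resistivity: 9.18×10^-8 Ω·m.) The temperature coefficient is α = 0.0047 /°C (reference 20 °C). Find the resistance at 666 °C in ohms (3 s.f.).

11.4 Ω

A = π(d/2)² = π(2.6650e-04 m)² = 2.2312e-07 m²
L = m/(density·A) = 0.0122/(7940×2.2312e-07) = 6.886 m
R = ρL/A = (9.18×10^-8)(6.886)/(2.2312e-07) = 2.833 Ω
R(666 °C) = 2.833 × (1 + 0.0047×646) = 11.4 Ω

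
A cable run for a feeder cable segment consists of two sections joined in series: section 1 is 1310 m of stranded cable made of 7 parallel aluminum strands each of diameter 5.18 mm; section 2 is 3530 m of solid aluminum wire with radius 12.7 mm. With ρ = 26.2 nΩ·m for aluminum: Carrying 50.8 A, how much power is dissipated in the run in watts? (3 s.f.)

ρ = 26.2 nΩ·m = 2.62×10^-8 Ω·m
Section 1: A_strand = π(2.5900e-03)² = 2.107e-05 m²; R₁ = ρL/(N·A_s) = (2.62×10^-8)(1310)/(7×2.107e-05) = 0.2327 Ω
Section 2: A = πr² = π(1.2700e-02 m)² = 5.067e-04 m²
R₂ = (2.62×10^-8)(3530)/(5.067e-04) = 0.1825 Ω
R = R₁ + R₂ = 0.4152 Ω
P = I²R = (50.8)² × 0.4152 = 1070 W

1070 W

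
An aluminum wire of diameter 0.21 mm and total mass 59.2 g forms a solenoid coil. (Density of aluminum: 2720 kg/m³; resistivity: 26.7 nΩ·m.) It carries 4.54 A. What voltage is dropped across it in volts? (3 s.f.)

2200 V

ρ = 26.7 nΩ·m = 2.67×10^-8 Ω·m
A = π(d/2)² = π(1.0500e-04 m)² = 3.4636e-08 m²
L = m/(density·A) = 0.0592/(2720×3.4636e-08) = 628.4 m
R = ρL/A = (2.67×10^-8)(628.4)/(3.4636e-08) = 484.4 Ω
V = IR = 4.54 × 484.4 = 2200 V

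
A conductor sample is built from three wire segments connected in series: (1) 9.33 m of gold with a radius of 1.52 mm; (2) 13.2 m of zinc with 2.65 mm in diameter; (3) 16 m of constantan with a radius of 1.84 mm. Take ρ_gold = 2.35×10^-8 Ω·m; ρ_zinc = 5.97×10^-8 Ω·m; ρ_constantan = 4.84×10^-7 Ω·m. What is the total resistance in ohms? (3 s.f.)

0.901 Ω

Seg 1: A = πr² = π(1.5200e-03 m)² = 7.258e-06 m²
R_1 = (2.35×10^-8)(9.33)/(7.258e-06) = 0.03021 Ω
Seg 2: A = π(d/2)² = π(1.3250e-03 m)² = 5.515e-06 m²
R_2 = (5.97×10^-8)(13.2)/(5.515e-06) = 0.1429 Ω
Seg 3: A = πr² = π(1.8400e-03 m)² = 1.064e-05 m²
R_3 = (4.84×10^-7)(16)/(1.064e-05) = 0.7281 Ω
R_total = R_1 + R_2 + R_3 = 0.901 Ω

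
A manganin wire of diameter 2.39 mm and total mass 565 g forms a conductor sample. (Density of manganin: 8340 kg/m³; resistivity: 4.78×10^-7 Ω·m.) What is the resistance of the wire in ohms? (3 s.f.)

1.61 Ω

A = π(d/2)² = π(1.1950e-03 m)² = 4.4863e-06 m²
L = m/(density·A) = 0.565/(8340×4.4863e-06) = 15.1 m
R = ρL/A = (4.78×10^-7)(15.1)/(4.4863e-06) = 1.61 Ω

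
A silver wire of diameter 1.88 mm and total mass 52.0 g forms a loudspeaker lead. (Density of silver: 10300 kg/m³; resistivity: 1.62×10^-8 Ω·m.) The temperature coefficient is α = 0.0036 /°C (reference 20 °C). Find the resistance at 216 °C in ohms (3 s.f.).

0.0181 Ω

A = π(d/2)² = π(9.4000e-04 m)² = 2.7759e-06 m²
L = m/(density·A) = 0.052/(10300×2.7759e-06) = 1.819 m
R = ρL/A = (1.62×10^-8)(1.819)/(2.7759e-06) = 0.01061 Ω
R(216 °C) = 0.01061 × (1 + 0.0036×196) = 0.0181 Ω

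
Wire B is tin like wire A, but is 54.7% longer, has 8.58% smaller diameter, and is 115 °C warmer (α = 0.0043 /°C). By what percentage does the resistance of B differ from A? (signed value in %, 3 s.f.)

R ∝ ρL/d² with ρ ∝ (1+αΔT), so R_B/R_A = (1 + 54.7/100) × (1 − 8.58/100)⁻² × (1 + 0.0043×115)
= 1.547 × 1.196 × 1.494 = 2.766
(R_B − R_A)/R_A = 2.766 − 1 = 177%

177%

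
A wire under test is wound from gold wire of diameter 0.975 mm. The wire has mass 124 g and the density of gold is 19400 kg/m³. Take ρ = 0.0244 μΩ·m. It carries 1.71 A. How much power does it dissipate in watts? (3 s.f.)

ρ = 0.0244 μΩ·m = 2.44×10^-8 Ω·m
A = π(d/2)² = π(4.8750e-04 m)² = 7.4662e-07 m²
L = m/(density·A) = 0.124/(19400×7.4662e-07) = 8.561 m
R = ρL/A = (2.44×10^-8)(8.561)/(7.4662e-07) = 0.2798 Ω
P = I²R = (1.71)² × 0.2798 = 0.818 W

0.818 W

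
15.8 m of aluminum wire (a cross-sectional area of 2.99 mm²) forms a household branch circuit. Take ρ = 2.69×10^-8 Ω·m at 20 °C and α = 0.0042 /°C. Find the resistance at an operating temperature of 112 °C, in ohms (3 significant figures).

A = 2.99 mm² = 2.990e-06 m²
R₍20°C₎ = ρL/A = (2.69×10^-8)(15.8)/(2.990e-06) = 0.1421 Ω
R = R₀(1 + αΔT) = 0.1421(1 + 0.0042×92) = 0.197 Ω

0.197 Ω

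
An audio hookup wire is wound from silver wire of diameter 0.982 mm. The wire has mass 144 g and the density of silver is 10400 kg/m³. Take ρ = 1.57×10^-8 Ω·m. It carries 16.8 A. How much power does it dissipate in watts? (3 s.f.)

A = π(d/2)² = π(4.9100e-04 m)² = 7.5738e-07 m²
L = m/(density·A) = 0.144/(10400×7.5738e-07) = 18.28 m
R = ρL/A = (1.57×10^-8)(18.28)/(7.5738e-07) = 0.379 Ω
P = I²R = (16.8)² × 0.379 = 107 W

107 W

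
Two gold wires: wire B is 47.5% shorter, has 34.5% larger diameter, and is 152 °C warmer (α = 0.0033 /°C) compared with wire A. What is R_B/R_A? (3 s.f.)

R ∝ ρL/d² with ρ ∝ (1+αΔT), so R_B/R_A = (1 − 47.5/100) × (1 + 34.5/100)⁻² × (1 + 0.0033×152)
= 0.525 × 0.5528 × 1.502 = 0.436

0.436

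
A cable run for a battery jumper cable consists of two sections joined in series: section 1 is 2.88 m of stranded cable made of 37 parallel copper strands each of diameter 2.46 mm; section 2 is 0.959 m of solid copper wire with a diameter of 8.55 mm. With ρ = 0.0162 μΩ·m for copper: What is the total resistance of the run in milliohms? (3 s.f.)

0.536 mΩ

ρ = 0.0162 μΩ·m = 1.62×10^-8 Ω·m
Section 1: A_strand = π(1.2300e-03)² = 4.753e-06 m²; R₁ = ρL/(N·A_s) = (1.62×10^-8)(2.88)/(37×4.753e-06) = 2.653×10^-4 Ω
Section 2: A = π(d/2)² = π(4.2750e-03 m)² = 5.741e-05 m²
R₂ = (1.62×10^-8)(0.959)/(5.741e-05) = 2.706×10^-4 Ω
R = R₁ + R₂ = 0.536 mΩ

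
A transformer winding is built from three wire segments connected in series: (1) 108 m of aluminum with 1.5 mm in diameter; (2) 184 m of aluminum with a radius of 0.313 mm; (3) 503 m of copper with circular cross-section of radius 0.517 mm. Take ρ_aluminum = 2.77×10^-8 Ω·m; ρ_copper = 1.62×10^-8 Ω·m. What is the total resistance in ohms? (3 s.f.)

28.0 Ω

Seg 1: A = π(d/2)² = π(7.5000e-04 m)² = 1.767e-06 m²
R_1 = (2.77×10^-8)(108)/(1.767e-06) = 1.693 Ω
Seg 2: A = πr² = π(3.1300e-04 m)² = 3.078e-07 m²
R_2 = (2.77×10^-8)(184)/(3.078e-07) = 16.56 Ω
Seg 3: A = πr² = π(5.1700e-04 m)² = 8.397e-07 m²
R_3 = (1.62×10^-8)(503)/(8.397e-07) = 9.704 Ω
R_total = R_1 + R_2 + R_3 = 28.0 Ω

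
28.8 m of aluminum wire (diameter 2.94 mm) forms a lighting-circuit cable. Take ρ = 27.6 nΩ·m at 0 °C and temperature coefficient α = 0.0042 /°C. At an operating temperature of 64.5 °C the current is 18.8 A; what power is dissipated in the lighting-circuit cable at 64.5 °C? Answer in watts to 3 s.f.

52.6 W

ρ = 27.6 nΩ·m = 2.76×10^-8 Ω·m
A = π(d/2)² = π(1.4700e-03 m)² = 6.789e-06 m²
R₍0₎ = ρL/A = (2.76×10^-8)(28.8)/(6.789e-06) = 0.1171 Ω
R₍64.5₎ = R₍0₎(1 + αΔT) = 0.1171 × (1 + 0.0042×64.5) = 0.1488 Ω
P = I²R = (18.8)² × 0.1488 = 52.6 W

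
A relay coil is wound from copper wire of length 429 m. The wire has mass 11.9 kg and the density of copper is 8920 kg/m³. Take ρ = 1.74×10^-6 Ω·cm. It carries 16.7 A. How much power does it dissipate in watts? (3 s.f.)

669 W

ρ = 1.74×10^-6 Ω·cm = 1.74×10^-8 Ω·m
A = m/(density·L) = 11.9/(8920×429) = 3.1097e-06 m²
R = ρL/A = (1.74×10^-8)(429)/(3.1097e-06) = 2.4 Ω
P = I²R = (16.7)² × 2.4 = 669 W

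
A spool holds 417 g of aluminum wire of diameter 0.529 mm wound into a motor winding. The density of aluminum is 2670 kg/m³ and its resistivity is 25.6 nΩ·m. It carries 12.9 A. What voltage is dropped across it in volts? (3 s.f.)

ρ = 25.6 nΩ·m = 2.56×10^-8 Ω·m
A = π(d/2)² = π(2.6450e-04 m)² = 2.1979e-07 m²
L = m/(density·A) = 0.417/(2670×2.1979e-07) = 710.6 m
R = ρL/A = (2.56×10^-8)(710.6)/(2.1979e-07) = 82.77 Ω
V = IR = 12.9 × 82.77 = 1070 V

1070 V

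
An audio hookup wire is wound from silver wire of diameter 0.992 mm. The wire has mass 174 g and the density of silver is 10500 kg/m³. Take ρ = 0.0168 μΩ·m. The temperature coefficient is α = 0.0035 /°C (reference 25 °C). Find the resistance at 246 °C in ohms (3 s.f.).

ρ = 0.0168 μΩ·m = 1.68×10^-8 Ω·m
A = π(d/2)² = π(4.9600e-04 m)² = 7.7288e-07 m²
L = m/(density·A) = 0.174/(10500×7.7288e-07) = 21.44 m
R = ρL/A = (1.68×10^-8)(21.44)/(7.7288e-07) = 0.4661 Ω
R(246 °C) = 0.4661 × (1 + 0.0035×221) = 0.827 Ω

0.827 Ω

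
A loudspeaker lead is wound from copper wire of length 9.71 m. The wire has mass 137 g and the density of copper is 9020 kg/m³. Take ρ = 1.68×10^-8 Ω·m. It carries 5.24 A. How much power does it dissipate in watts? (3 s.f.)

A = m/(density·L) = 0.137/(9020×9.71) = 1.5642e-06 m²
R = ρL/A = (1.68×10^-8)(9.71)/(1.5642e-06) = 0.1043 Ω
P = I²R = (5.24)² × 0.1043 = 2.86 W

2.86 W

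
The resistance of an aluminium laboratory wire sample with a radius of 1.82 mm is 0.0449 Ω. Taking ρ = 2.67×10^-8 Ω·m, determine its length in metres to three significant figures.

17.5 m

A = πr² = π(1.8200e-03 m)² = 1.041e-05 m²
L = RA/ρ = (0.0449)(1.041e-05)/(2.67×10^-8) = 17.5 m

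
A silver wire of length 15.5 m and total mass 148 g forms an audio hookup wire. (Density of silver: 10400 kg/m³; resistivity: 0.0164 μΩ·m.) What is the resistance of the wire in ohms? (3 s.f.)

ρ = 0.0164 μΩ·m = 1.64×10^-8 Ω·m
A = m/(density·L) = 0.148/(10400×15.5) = 9.1811e-07 m²
R = ρL/A = (1.64×10^-8)(15.5)/(9.1811e-07) = 0.277 Ω

0.277 Ω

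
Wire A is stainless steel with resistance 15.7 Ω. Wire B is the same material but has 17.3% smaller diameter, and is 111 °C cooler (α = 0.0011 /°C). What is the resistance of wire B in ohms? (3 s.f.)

R ∝ ρL/d² with ρ ∝ (1+αΔT), so R_B/R_A = (1 − 17.3/100)⁻² × (1 − 0.0011×111)
= 1.462 × 0.8779 = 1.284
R_B = 1.284 × 15.7 = 20.2 Ω

20.2 Ω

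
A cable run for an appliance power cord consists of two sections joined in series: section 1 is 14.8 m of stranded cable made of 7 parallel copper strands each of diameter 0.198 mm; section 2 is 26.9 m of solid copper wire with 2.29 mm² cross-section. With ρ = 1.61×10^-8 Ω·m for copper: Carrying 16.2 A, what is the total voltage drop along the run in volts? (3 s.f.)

Section 1: A_strand = π(9.9000e-05)² = 3.079e-08 m²; R₁ = ρL/(N·A_s) = (1.61×10^-8)(14.8)/(7×3.079e-08) = 1.106 Ω
Section 2: A = 2.29 mm² = 2.290e-06 m²
R₂ = (1.61×10^-8)(26.9)/(2.290e-06) = 0.1891 Ω
R = R₁ + R₂ = 1.295 Ω
V = IR = 16.2 × 1.295 = 21.0 V

21.0 V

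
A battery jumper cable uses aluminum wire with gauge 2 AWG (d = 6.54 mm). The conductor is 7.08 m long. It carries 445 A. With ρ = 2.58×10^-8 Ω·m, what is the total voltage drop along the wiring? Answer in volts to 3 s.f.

2.42 V

A = π(6.54/2 mm)² = π(3.2700e-03 m)² = 3.359e-05 m²
R = ρL/A = (2.58×10^-8)(7.08)/(3.359e-05) = 0.005438 Ω
V = IR = 445 × 0.005438 = 2.42 V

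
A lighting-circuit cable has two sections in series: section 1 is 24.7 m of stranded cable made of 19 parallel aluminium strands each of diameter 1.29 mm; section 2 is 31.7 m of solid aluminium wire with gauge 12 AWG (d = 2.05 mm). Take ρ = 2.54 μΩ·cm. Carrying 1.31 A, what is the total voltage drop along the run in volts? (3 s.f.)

0.353 V

ρ = 2.54 μΩ·cm = 2.54×10^-8 Ω·m
Section 1: A_strand = π(6.4500e-04)² = 1.307e-06 m²; R₁ = ρL/(N·A_s) = (2.54×10^-8)(24.7)/(19×1.307e-06) = 0.02526 Ω
Section 2: A = π(2.05/2 mm)² = π(1.0250e-03 m)² = 3.301e-06 m²
R₂ = (2.54×10^-8)(31.7)/(3.301e-06) = 0.2439 Ω
R = R₁ + R₂ = 0.2692 Ω
V = IR = 1.31 × 0.2692 = 0.353 V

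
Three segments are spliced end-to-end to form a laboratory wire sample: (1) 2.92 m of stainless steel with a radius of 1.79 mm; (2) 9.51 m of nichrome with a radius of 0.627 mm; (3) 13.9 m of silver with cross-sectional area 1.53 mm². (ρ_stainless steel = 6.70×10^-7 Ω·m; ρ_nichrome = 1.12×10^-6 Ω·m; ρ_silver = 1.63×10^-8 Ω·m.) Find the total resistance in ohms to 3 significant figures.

8.97 Ω

Seg 1: A = πr² = π(1.7900e-03 m)² = 1.007e-05 m²
R_1 = (6.70×10^-7)(2.92)/(1.007e-05) = 0.1944 Ω
Seg 2: A = πr² = π(6.2700e-04 m)² = 1.235e-06 m²
R_2 = (1.12×10^-6)(9.51)/(1.235e-06) = 8.624 Ω
Seg 3: A = 1.53 mm² = 1.530e-06 m²
R_3 = (1.63×10^-8)(13.9)/(1.530e-06) = 0.1481 Ω
R_total = R_1 + R_2 + R_3 = 8.97 Ω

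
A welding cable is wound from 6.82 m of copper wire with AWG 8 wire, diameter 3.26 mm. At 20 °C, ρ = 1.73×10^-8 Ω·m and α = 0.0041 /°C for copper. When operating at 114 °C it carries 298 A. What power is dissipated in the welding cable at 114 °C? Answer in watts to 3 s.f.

1740 W

A = π(3.26/2 mm)² = π(1.6300e-03 m)² = 8.347e-06 m²
R₍20₎ = ρL/A = (1.73×10^-8)(6.82)/(8.347e-06) = 0.01414 Ω
R₍114₎ = R₍20₎(1 + αΔT) = 0.01414 × (1 + 0.0041×94) = 0.01958 Ω
P = I²R = (298)² × 0.01958 = 1740 W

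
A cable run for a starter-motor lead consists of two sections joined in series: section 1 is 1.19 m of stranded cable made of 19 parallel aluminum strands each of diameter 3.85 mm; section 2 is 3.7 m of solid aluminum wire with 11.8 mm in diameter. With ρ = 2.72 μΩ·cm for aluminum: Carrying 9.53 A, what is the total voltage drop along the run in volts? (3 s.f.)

ρ = 2.72 μΩ·cm = 2.72×10^-8 Ω·m
Section 1: A_strand = π(1.9250e-03)² = 1.164e-05 m²; R₁ = ρL/(N·A_s) = (2.72×10^-8)(1.19)/(19×1.164e-05) = 1.463×10^-4 Ω
Section 2: A = π(d/2)² = π(5.9000e-03 m)² = 1.094e-04 m²
R₂ = (2.72×10^-8)(3.7)/(1.094e-04) = 9.203×10^-4 Ω
R = R₁ + R₂ = 0.001067 Ω
V = IR = 9.53 × 0.001067 = 0.0102 V

0.0102 V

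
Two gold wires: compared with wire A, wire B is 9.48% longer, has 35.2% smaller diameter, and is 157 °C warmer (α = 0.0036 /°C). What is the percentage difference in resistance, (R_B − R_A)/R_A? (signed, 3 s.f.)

R ∝ ρL/d² with ρ ∝ (1+αΔT), so R_B/R_A = (1 + 9.48/100) × (1 − 35.2/100)⁻² × (1 + 0.0036×157)
= 1.095 × 2.381 × 1.565 = 4.081
(R_B − R_A)/R_A = 4.081 − 1 = 308%

308%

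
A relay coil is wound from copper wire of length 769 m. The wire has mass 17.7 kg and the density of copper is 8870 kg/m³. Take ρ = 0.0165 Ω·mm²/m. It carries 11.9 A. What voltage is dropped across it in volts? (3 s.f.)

ρ = 0.0165 Ω·mm²/m = 1.65×10^-8 Ω·m
A = m/(density·L) = 17.7/(8870×769) = 2.5949e-06 m²
R = ρL/A = (1.65×10^-8)(769)/(2.5949e-06) = 4.89 Ω
V = IR = 11.9 × 4.89 = 58.2 V

58.2 V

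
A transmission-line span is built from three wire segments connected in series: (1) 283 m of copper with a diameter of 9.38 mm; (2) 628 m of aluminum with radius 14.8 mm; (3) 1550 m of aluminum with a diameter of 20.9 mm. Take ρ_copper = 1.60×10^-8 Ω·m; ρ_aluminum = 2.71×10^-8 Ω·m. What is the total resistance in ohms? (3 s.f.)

Seg 1: A = π(d/2)² = π(4.6900e-03 m)² = 6.910e-05 m²
R_1 = (1.60×10^-8)(283)/(6.910e-05) = 0.06553 Ω
Seg 2: A = πr² = π(1.4800e-02 m)² = 6.881e-04 m²
R_2 = (2.71×10^-8)(628)/(6.881e-04) = 0.02473 Ω
Seg 3: A = π(d/2)² = π(1.0450e-02 m)² = 3.431e-04 m²
R_3 = (2.71×10^-8)(1550)/(3.431e-04) = 0.1224 Ω
R_total = R_1 + R_2 + R_3 = 0.213 Ω

0.213 Ω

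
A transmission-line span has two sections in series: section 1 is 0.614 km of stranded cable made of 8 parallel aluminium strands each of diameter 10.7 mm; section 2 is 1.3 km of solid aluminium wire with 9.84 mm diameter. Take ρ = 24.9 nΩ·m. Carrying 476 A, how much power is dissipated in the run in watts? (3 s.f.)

ρ = 24.9 nΩ·m = 2.49×10^-8 Ω·m
Section 1: A_strand = π(5.3500e-03)² = 8.992e-05 m²; R₁ = ρL/(N·A_s) = (2.49×10^-8)(614)/(8×8.992e-05) = 0.02125 Ω
Section 2: A = π(d/2)² = π(4.9200e-03 m)² = 7.605e-05 m²
R₂ = (2.49×10^-8)(1300)/(7.605e-05) = 0.4257 Ω
R = R₁ + R₂ = 0.4469 Ω
P = I²R = (476)² × 0.4469 = 1.01×10^5 W

1.01×10^5 W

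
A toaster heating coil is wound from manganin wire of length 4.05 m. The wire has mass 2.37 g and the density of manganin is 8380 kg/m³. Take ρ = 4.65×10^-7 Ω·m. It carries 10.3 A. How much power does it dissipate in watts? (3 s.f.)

A = m/(density·L) = 0.00237/(8380×4.05) = 6.9831e-08 m²
R = ρL/A = (4.65×10^-7)(4.05)/(6.9831e-08) = 26.97 Ω
P = I²R = (10.3)² × 26.97 = 2860 W

2860 W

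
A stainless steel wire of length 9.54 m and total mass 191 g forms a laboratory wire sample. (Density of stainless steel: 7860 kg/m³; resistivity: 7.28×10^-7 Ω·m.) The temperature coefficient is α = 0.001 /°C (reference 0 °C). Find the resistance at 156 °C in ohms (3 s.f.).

A = m/(density·L) = 0.191/(7860×9.54) = 2.5472e-06 m²
R = ρL/A = (7.28×10^-7)(9.54)/(2.5472e-06) = 2.727 Ω
R(156 °C) = 2.727 × (1 + 0.001×156) = 3.15 Ω

3.15 Ω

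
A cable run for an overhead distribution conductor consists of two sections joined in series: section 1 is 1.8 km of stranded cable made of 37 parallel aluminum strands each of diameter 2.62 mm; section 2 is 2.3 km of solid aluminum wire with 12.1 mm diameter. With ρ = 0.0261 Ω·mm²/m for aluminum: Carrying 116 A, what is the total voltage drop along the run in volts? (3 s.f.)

ρ = 0.0261 Ω·mm²/m = 2.61×10^-8 Ω·m
Section 1: A_strand = π(1.3100e-03)² = 5.391e-06 m²; R₁ = ρL/(N·A_s) = (2.61×10^-8)(1800)/(37×5.391e-06) = 0.2355 Ω
Section 2: A = π(d/2)² = π(6.0500e-03 m)² = 1.150e-04 m²
R₂ = (2.61×10^-8)(2300)/(1.150e-04) = 0.522 Ω
R = R₁ + R₂ = 0.7576 Ω
V = IR = 116 × 0.7576 = 87.9 V

87.9 V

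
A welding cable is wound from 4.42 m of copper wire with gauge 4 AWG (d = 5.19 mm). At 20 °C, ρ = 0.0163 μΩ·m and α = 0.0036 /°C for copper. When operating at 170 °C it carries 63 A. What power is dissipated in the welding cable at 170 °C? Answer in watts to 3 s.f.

20.8 W

ρ = 0.0163 μΩ·m = 1.63×10^-8 Ω·m
A = π(5.19/2 mm)² = π(2.5950e-03 m)² = 2.116e-05 m²
R₍20₎ = ρL/A = (1.63×10^-8)(4.42)/(2.116e-05) = 0.003406 Ω
R₍170₎ = R₍20₎(1 + αΔT) = 0.003406 × (1 + 0.0036×150) = 0.005245 Ω
P = I²R = (63)² × 0.005245 = 20.8 W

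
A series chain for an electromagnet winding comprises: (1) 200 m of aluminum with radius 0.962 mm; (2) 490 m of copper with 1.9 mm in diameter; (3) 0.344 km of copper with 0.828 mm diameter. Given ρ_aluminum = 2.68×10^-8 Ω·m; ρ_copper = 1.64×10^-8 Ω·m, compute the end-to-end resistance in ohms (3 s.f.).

Seg 1: A = πr² = π(9.6200e-04 m)² = 2.907e-06 m²
R_1 = (2.68×10^-8)(200)/(2.907e-06) = 1.844 Ω
Seg 2: A = π(d/2)² = π(9.5000e-04 m)² = 2.835e-06 m²
R_2 = (1.64×10^-8)(490)/(2.835e-06) = 2.834 Ω
Seg 3: A = π(d/2)² = π(4.1400e-04 m)² = 5.385e-07 m²
R_3 = (1.64×10^-8)(344)/(5.385e-07) = 10.48 Ω
R_total = R_1 + R_2 + R_3 = 15.2 Ω

15.2 Ω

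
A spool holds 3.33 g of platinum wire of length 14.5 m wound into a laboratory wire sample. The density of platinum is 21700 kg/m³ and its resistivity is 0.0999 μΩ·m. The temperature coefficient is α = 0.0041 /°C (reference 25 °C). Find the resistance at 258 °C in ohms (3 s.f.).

268 Ω

ρ = 0.0999 μΩ·m = 9.99×10^-8 Ω·m
A = m/(density·L) = 0.00333/(21700×14.5) = 1.0583e-08 m²
R = ρL/A = (9.99×10^-8)(14.5)/(1.0583e-08) = 136.9 Ω
R(258 °C) = 136.9 × (1 + 0.0041×233) = 268 Ω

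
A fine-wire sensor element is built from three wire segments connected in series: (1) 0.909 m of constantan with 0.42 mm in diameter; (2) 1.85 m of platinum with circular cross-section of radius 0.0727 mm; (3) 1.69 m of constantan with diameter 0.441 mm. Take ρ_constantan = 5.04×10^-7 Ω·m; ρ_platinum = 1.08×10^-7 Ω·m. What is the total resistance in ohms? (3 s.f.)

20.9 Ω

Seg 1: A = π(d/2)² = π(2.1000e-04 m)² = 1.385e-07 m²
R_1 = (5.04×10^-7)(0.909)/(1.385e-07) = 3.307 Ω
Seg 2: A = πr² = π(7.2700e-05 m)² = 1.660e-08 m²
R_2 = (1.08×10^-7)(1.85)/(1.660e-08) = 12.03 Ω
Seg 3: A = π(d/2)² = π(2.2050e-04 m)² = 1.527e-07 m²
R_3 = (5.04×10^-7)(1.69)/(1.527e-07) = 5.576 Ω
R_total = R_1 + R_2 + R_3 = 20.9 Ω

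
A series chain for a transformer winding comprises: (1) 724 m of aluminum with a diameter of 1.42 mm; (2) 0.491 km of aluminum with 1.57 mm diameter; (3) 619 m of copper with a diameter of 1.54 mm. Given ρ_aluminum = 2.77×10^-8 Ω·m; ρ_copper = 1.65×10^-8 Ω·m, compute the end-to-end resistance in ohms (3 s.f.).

25.2 Ω

Seg 1: A = π(d/2)² = π(7.1000e-04 m)² = 1.584e-06 m²
R_1 = (2.77×10^-8)(724)/(1.584e-06) = 12.66 Ω
Seg 2: A = π(d/2)² = π(7.8500e-04 m)² = 1.936e-06 m²
R_2 = (2.77×10^-8)(491)/(1.936e-06) = 7.025 Ω
Seg 3: A = π(d/2)² = π(7.7000e-04 m)² = 1.863e-06 m²
R_3 = (1.65×10^-8)(619)/(1.863e-06) = 5.483 Ω
R_total = R_1 + R_2 + R_3 = 25.2 Ω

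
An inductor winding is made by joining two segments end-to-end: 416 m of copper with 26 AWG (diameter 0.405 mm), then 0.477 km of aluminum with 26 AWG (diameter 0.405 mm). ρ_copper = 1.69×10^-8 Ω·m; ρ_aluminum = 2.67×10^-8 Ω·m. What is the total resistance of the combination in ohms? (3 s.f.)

Segment 1: A = π(0.405/2 mm)² = π(2.0250e-04 m)² = 1.288e-07 m²
R₁ = ρL/A = (1.69×10^-8)(416)/(1.288e-07) = 54.57 Ω
R₂ = (2.67×10^-8)(477)/(1.288e-07) = 98.86 Ω
R = R₁ + R₂ = 153 Ω

153 Ω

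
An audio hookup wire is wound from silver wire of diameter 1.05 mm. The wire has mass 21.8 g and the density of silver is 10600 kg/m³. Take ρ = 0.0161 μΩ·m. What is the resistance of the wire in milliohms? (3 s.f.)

ρ = 0.0161 μΩ·m = 1.61×10^-8 Ω·m
A = π(d/2)² = π(5.2500e-04 m)² = 8.6590e-07 m²
L = m/(density·A) = 0.0218/(10600×8.6590e-07) = 2.375 m
R = ρL/A = (1.61×10^-8)(2.375)/(8.6590e-07) = 44.2 mΩ

44.2 mΩ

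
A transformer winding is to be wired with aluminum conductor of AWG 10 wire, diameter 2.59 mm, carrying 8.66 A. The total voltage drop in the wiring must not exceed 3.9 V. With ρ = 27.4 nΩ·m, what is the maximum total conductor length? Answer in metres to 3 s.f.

86.6 m

ρ = 27.4 nΩ·m = 2.74×10^-8 Ω·m
A = π(2.59/2 mm)² = π(1.2950e-03 m)² = 5.269e-06 m²
L_max = V_max·A/(1·ρI) = (3.9)(5.269e-06)/(2.74×10^-8×8.66) = 86.6 m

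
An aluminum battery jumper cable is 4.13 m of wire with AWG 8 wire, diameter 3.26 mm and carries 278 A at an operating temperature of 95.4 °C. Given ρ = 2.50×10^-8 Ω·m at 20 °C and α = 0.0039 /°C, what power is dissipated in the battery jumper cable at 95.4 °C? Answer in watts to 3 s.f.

A = π(3.26/2 mm)² = π(1.6300e-03 m)² = 8.347e-06 m²
R₍20₎ = ρL/A = (2.50×10^-8)(4.13)/(8.347e-06) = 0.01237 Ω
R₍95.4₎ = R₍20₎(1 + αΔT) = 0.01237 × (1 + 0.0039×75.4) = 0.01601 Ω
P = I²R = (278)² × 0.01601 = 1240 W

1240 W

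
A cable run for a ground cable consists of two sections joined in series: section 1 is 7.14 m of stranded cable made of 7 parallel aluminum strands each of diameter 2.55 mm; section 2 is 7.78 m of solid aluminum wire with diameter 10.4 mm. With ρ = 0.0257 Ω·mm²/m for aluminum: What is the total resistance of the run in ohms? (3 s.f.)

0.00749 Ω

ρ = 0.0257 Ω·mm²/m = 2.57×10^-8 Ω·m
Section 1: A_strand = π(1.2750e-03)² = 5.107e-06 m²; R₁ = ρL/(N·A_s) = (2.57×10^-8)(7.14)/(7×5.107e-06) = 0.005133 Ω
Section 2: A = π(d/2)² = π(5.2000e-03 m)² = 8.495e-05 m²
R₂ = (2.57×10^-8)(7.78)/(8.495e-05) = 0.002354 Ω
R = R₁ + R₂ = 0.00749 Ω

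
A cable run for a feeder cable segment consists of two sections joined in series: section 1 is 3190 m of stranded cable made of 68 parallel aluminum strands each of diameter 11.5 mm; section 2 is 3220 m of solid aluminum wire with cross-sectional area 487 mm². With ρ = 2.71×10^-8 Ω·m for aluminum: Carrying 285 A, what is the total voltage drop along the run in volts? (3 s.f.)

54.6 V

Section 1: A_strand = π(5.7500e-03)² = 1.039e-04 m²; R₁ = ρL/(N·A_s) = (2.71×10^-8)(3190)/(68×1.039e-04) = 0.01224 Ω
Section 2: A = 487 mm² = 4.870e-04 m²
R₂ = (2.71×10^-8)(3220)/(4.870e-04) = 0.1792 Ω
R = R₁ + R₂ = 0.1914 Ω
V = IR = 285 × 0.1914 = 54.6 V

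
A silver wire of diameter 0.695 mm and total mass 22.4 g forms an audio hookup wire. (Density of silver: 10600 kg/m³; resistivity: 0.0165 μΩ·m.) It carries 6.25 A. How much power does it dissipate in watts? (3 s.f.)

ρ = 0.0165 μΩ·m = 1.65×10^-8 Ω·m
A = π(d/2)² = π(3.4750e-04 m)² = 3.7937e-07 m²
L = m/(density·A) = 0.0224/(10600×3.7937e-07) = 5.57 m
R = ρL/A = (1.65×10^-8)(5.57)/(3.7937e-07) = 0.2423 Ω
P = I²R = (6.25)² × 0.2423 = 9.46 W

9.46 W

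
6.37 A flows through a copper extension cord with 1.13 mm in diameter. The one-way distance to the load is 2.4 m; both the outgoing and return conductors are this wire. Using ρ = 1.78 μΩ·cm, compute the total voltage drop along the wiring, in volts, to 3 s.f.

ρ = 1.78 μΩ·cm = 1.78×10^-8 Ω·m
A = π(d/2)² = π(5.6500e-04 m)² = 1.003e-06 m²
Total conductor length (both ways) L = 2 × 2.4 = 4.8 m
R = ρL/A = (1.78×10^-8)(4.8)/(1.003e-06) = 0.0852 Ω
V = IR = 6.37 × 0.0852 = 0.543 V

0.543 V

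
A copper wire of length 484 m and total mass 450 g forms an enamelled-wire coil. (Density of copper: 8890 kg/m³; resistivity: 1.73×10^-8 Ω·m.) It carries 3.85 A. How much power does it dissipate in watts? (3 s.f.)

A = m/(density·L) = 0.45/(8890×484) = 1.0458e-07 m²
R = ρL/A = (1.73×10^-8)(484)/(1.0458e-07) = 80.06 Ω
P = I²R = (3.85)² × 80.06 = 1190 W

1190 W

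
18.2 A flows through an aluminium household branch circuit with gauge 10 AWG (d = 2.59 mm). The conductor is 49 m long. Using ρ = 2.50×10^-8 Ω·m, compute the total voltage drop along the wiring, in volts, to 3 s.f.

4.23 V

A = π(2.59/2 mm)² = π(1.2950e-03 m)² = 5.269e-06 m²
R = ρL/A = (2.50×10^-8)(49)/(5.269e-06) = 0.2325 Ω
V = IR = 18.2 × 0.2325 = 4.23 V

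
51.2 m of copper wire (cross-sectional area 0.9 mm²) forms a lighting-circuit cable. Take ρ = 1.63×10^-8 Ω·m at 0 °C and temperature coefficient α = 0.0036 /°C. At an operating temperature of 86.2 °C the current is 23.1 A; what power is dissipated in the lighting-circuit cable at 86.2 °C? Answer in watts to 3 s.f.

648 W

A = 0.9 mm² = 9.000e-07 m²
R₍0₎ = ρL/A = (1.63×10^-8)(51.2)/(9.000e-07) = 0.9273 Ω
R₍86.2₎ = R₍0₎(1 + αΔT) = 0.9273 × (1 + 0.0036×86.2) = 1.215 Ω
P = I²R = (23.1)² × 1.215 = 648 W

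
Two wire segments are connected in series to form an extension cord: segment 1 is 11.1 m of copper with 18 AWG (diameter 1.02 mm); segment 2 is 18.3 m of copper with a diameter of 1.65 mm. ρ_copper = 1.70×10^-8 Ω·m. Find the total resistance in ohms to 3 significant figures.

0.376 Ω

Segment 1: A = π(1.02/2 mm)² = π(5.1000e-04 m)² = 8.171e-07 m²
R₁ = ρL/A = (1.70×10^-8)(11.1)/(8.171e-07) = 0.2309 Ω
Segment 2: A = π(d/2)² = π(8.2500e-04 m)² = 2.138e-06 m²
R₂ = (1.70×10^-8)(18.3)/(2.138e-06) = 0.1455 Ω
R = R₁ + R₂ = 0.376 Ω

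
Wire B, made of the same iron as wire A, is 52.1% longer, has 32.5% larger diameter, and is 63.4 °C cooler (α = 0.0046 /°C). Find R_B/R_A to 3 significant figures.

0.614

R ∝ ρL/d² with ρ ∝ (1+αΔT), so R_B/R_A = (1 + 52.1/100) × (1 + 32.5/100)⁻² × (1 − 0.0046×63.4)
= 1.521 × 0.5696 × 0.7084 = 0.614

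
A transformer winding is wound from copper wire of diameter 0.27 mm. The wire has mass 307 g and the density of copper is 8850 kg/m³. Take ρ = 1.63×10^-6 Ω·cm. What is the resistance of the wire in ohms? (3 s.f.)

ρ = 1.63×10^-6 Ω·cm = 1.63×10^-8 Ω·m
A = π(d/2)² = π(1.3500e-04 m)² = 5.7256e-08 m²
L = m/(density·A) = 0.307/(8850×5.7256e-08) = 605.9 m
R = ρL/A = (1.63×10^-8)(605.9)/(5.7256e-08) = 172 Ω

172 Ω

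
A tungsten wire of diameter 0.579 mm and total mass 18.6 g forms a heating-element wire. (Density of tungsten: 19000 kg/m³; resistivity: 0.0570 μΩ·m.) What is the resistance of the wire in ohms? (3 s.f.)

ρ = 0.0570 μΩ·m = 5.70×10^-8 Ω·m
A = π(d/2)² = π(2.8950e-04 m)² = 2.6330e-07 m²
L = m/(density·A) = 0.0186/(19000×2.6330e-07) = 3.718 m
R = ρL/A = (5.70×10^-8)(3.718)/(2.6330e-07) = 0.805 Ω

0.805 Ω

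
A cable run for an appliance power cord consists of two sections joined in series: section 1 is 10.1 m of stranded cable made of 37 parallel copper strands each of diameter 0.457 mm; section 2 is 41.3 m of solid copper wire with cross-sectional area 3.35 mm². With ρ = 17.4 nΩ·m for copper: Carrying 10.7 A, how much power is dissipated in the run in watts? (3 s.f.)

ρ = 17.4 nΩ·m = 1.74×10^-8 Ω·m
Section 1: A_strand = π(2.2850e-04)² = 1.640e-07 m²; R₁ = ρL/(N·A_s) = (1.74×10^-8)(10.1)/(37×1.640e-07) = 0.02896 Ω
Section 2: A = 3.35 mm² = 3.350e-06 m²
R₂ = (1.74×10^-8)(41.3)/(3.350e-06) = 0.2145 Ω
R = R₁ + R₂ = 0.2435 Ω
P = I²R = (10.7)² × 0.2435 = 27.9 W

27.9 W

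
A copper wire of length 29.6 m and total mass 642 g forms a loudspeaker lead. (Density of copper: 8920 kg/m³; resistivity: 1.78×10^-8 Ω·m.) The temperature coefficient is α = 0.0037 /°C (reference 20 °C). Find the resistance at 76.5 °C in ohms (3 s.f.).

0.262 Ω

A = m/(density·L) = 0.642/(8920×29.6) = 2.4315e-06 m²
R = ρL/A = (1.78×10^-8)(29.6)/(2.4315e-06) = 0.2167 Ω
R(76.5 °C) = 0.2167 × (1 + 0.0037×56.5) = 0.262 Ω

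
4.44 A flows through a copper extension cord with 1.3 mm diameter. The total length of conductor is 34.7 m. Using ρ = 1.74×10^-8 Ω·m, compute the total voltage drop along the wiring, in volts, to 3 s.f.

2.02 V

A = π(d/2)² = π(6.5000e-04 m)² = 1.327e-06 m²
R = ρL/A = (1.74×10^-8)(34.7)/(1.327e-06) = 0.4549 Ω
V = IR = 4.44 × 0.4549 = 2.02 V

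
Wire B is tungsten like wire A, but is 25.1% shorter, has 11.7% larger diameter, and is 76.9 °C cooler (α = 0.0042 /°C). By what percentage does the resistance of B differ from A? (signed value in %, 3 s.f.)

R ∝ ρL/d² with ρ ∝ (1+αΔT), so R_B/R_A = (1 − 25.1/100) × (1 + 11.7/100)⁻² × (1 − 0.0042×76.9)
= 0.749 × 0.8015 × 0.677 = 0.4064
(R_B − R_A)/R_A = 0.4064 − 1 = -59.4%

-59.4%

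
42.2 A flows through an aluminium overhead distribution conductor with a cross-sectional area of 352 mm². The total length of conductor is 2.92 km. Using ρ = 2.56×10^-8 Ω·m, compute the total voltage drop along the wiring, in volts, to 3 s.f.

8.96 V

A = 352 mm² = 3.520e-04 m²
R = ρL/A = (2.56×10^-8)(2920)/(3.520e-04) = 0.2124 Ω
V = IR = 42.2 × 0.2124 = 8.96 V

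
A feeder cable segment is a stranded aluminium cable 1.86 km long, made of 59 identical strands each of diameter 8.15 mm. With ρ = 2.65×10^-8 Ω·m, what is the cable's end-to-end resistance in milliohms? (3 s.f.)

16.0 mΩ

A_strand = π(4.0750e-03 m)² = 5.217e-05 m²
R_strand = ρL/A = (2.65×10^-8)(1860)/(5.217e-05) = 0.9448 Ω
R_total = R_strand/N = 0.9448/59 = 16.0 mΩ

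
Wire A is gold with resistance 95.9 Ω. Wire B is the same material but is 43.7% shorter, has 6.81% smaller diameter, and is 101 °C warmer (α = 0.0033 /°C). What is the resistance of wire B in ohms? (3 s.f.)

R ∝ ρL/d² with ρ ∝ (1+αΔT), so R_B/R_A = (1 − 43.7/100) × (1 − 6.81/100)⁻² × (1 + 0.0033×101)
= 0.563 × 1.151 × 1.333 = 0.8644
R_B = 0.8644 × 95.9 = 82.9 Ω

82.9 Ω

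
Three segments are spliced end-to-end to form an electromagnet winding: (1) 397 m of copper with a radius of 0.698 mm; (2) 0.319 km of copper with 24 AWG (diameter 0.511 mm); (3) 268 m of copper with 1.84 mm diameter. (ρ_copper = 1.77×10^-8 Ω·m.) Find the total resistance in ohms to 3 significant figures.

Seg 1: A = πr² = π(6.9800e-04 m)² = 1.531e-06 m²
R_1 = (1.77×10^-8)(397)/(1.531e-06) = 4.591 Ω
Seg 2: A = π(0.511/2 mm)² = π(2.5550e-04 m)² = 2.051e-07 m²
R_2 = (1.77×10^-8)(319)/(2.051e-07) = 27.53 Ω
Seg 3: A = π(d/2)² = π(9.2000e-04 m)² = 2.659e-06 m²
R_3 = (1.77×10^-8)(268)/(2.659e-06) = 1.784 Ω
R_total = R_1 + R_2 + R_3 = 33.9 Ω

33.9 Ω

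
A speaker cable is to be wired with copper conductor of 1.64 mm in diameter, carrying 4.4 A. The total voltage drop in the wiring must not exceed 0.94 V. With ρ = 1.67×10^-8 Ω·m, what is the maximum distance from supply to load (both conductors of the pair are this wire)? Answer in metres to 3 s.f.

13.5 m

A = π(d/2)² = π(8.2000e-04 m)² = 2.112e-06 m²
L_max = V_max·A/(2·ρI) = (0.94)(2.112e-06)/(2×1.67×10^-8×4.4) = 13.5 m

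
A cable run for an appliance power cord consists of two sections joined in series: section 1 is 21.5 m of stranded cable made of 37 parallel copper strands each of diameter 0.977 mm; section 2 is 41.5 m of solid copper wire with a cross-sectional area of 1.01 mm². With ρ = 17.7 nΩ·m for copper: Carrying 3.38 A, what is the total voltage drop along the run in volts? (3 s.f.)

ρ = 17.7 nΩ·m = 1.77×10^-8 Ω·m
Section 1: A_strand = π(4.8850e-04)² = 7.497e-07 m²; R₁ = ρL/(N·A_s) = (1.77×10^-8)(21.5)/(37×7.497e-07) = 0.01372 Ω
Section 2: A = 1.01 mm² = 1.010e-06 m²
R₂ = (1.77×10^-8)(41.5)/(1.010e-06) = 0.7273 Ω
R = R₁ + R₂ = 0.741 Ω
V = IR = 3.38 × 0.741 = 2.50 V

2.50 V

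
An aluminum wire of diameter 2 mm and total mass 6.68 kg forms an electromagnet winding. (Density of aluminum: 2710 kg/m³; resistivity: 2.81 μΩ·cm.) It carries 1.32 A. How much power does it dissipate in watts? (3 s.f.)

12.2 W

ρ = 2.81 μΩ·cm = 2.81×10^-8 Ω·m
A = π(d/2)² = π(1.0000e-03 m)² = 3.1416e-06 m²
L = m/(density·A) = 6.68/(2710×3.1416e-06) = 784.6 m
R = ρL/A = (2.81×10^-8)(784.6)/(3.1416e-06) = 7.018 Ω
P = I²R = (1.32)² × 7.018 = 12.2 W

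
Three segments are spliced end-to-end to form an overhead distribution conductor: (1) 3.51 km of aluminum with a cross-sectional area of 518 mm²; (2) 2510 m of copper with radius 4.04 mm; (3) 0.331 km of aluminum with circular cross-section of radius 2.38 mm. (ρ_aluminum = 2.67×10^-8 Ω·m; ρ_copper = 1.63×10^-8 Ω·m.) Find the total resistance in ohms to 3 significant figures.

Seg 1: A = 518 mm² = 5.180e-04 m²
R_1 = (2.67×10^-8)(3510)/(5.180e-04) = 0.1809 Ω
Seg 2: A = πr² = π(4.0400e-03 m)² = 5.128e-05 m²
R_2 = (1.63×10^-8)(2510)/(5.128e-05) = 0.7979 Ω
Seg 3: A = πr² = π(2.3800e-03 m)² = 1.780e-05 m²
R_3 = (2.67×10^-8)(331)/(1.780e-05) = 0.4966 Ω
R_total = R_1 + R_2 + R_3 = 1.48 Ω

1.48 Ω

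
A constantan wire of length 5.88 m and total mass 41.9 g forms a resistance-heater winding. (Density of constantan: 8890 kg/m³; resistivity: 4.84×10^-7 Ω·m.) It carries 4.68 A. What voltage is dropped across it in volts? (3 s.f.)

A = m/(density·L) = 0.0419/(8890×5.88) = 8.0156e-07 m²
R = ρL/A = (4.84×10^-7)(5.88)/(8.0156e-07) = 3.55 Ω
V = IR = 4.68 × 3.55 = 16.6 V

16.6 V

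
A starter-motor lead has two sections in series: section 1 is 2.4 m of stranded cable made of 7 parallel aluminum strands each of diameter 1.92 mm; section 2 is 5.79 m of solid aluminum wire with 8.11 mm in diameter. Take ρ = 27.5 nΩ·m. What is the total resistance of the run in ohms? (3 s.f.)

ρ = 27.5 nΩ·m = 2.75×10^-8 Ω·m
Section 1: A_strand = π(9.6000e-04)² = 2.895e-06 m²; R₁ = ρL/(N·A_s) = (2.75×10^-8)(2.4)/(7×2.895e-06) = 0.003257 Ω
Section 2: A = π(d/2)² = π(4.0550e-03 m)² = 5.166e-05 m²
R₂ = (2.75×10^-8)(5.79)/(5.166e-05) = 0.003082 Ω
R = R₁ + R₂ = 0.00634 Ω

0.00634 Ω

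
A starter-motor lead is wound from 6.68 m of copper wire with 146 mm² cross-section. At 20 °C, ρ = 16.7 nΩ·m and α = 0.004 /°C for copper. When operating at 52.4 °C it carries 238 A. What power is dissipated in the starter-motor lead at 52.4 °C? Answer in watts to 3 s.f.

ρ = 16.7 nΩ·m = 1.67×10^-8 Ω·m
A = 146 mm² = 1.460e-04 m²
R₍20₎ = ρL/A = (1.67×10^-8)(6.68)/(1.460e-04) = 7.641×10^-4 Ω
R₍52.4₎ = R₍20₎(1 + αΔT) = 7.641×10^-4 × (1 + 0.004×32.4) = 8.631×10^-4 Ω
P = I²R = (238)² × 8.631×10^-4 = 48.9 W

48.9 W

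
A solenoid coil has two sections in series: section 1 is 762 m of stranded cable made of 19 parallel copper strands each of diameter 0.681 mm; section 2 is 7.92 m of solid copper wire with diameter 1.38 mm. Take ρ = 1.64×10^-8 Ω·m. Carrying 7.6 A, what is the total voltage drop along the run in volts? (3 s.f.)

14.4 V

Section 1: A_strand = π(3.4050e-04)² = 3.642e-07 m²; R₁ = ρL/(N·A_s) = (1.64×10^-8)(762)/(19×3.642e-07) = 1.806 Ω
Section 2: A = π(d/2)² = π(6.9000e-04 m)² = 1.496e-06 m²
R₂ = (1.64×10^-8)(7.92)/(1.496e-06) = 0.08684 Ω
R = R₁ + R₂ = 1.893 Ω
V = IR = 7.6 × 1.893 = 14.4 V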